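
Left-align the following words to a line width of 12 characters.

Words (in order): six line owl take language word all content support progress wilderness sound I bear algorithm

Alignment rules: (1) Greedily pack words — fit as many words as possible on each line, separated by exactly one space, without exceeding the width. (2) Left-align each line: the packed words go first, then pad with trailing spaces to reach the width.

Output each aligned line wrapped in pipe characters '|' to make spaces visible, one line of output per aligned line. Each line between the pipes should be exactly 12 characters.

Answer: |six line owl|
|take        |
|language    |
|word all    |
|content     |
|support     |
|progress    |
|wilderness  |
|sound I bear|
|algorithm   |

Derivation:
Line 1: ['six', 'line', 'owl'] (min_width=12, slack=0)
Line 2: ['take'] (min_width=4, slack=8)
Line 3: ['language'] (min_width=8, slack=4)
Line 4: ['word', 'all'] (min_width=8, slack=4)
Line 5: ['content'] (min_width=7, slack=5)
Line 6: ['support'] (min_width=7, slack=5)
Line 7: ['progress'] (min_width=8, slack=4)
Line 8: ['wilderness'] (min_width=10, slack=2)
Line 9: ['sound', 'I', 'bear'] (min_width=12, slack=0)
Line 10: ['algorithm'] (min_width=9, slack=3)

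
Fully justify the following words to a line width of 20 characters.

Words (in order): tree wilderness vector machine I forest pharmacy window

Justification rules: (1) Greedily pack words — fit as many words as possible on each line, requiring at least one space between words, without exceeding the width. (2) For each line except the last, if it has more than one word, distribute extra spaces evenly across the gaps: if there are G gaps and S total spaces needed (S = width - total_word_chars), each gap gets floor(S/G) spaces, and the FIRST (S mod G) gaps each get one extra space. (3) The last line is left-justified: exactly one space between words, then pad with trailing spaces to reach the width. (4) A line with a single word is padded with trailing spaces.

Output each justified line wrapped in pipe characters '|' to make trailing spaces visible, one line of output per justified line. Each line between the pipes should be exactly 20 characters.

Line 1: ['tree', 'wilderness'] (min_width=15, slack=5)
Line 2: ['vector', 'machine', 'I'] (min_width=16, slack=4)
Line 3: ['forest', 'pharmacy'] (min_width=15, slack=5)
Line 4: ['window'] (min_width=6, slack=14)

Answer: |tree      wilderness|
|vector   machine   I|
|forest      pharmacy|
|window              |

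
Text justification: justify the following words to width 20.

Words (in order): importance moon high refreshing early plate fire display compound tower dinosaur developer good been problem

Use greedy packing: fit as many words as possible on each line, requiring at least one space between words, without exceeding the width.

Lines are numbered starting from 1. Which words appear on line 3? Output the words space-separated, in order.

Answer: plate fire display

Derivation:
Line 1: ['importance', 'moon', 'high'] (min_width=20, slack=0)
Line 2: ['refreshing', 'early'] (min_width=16, slack=4)
Line 3: ['plate', 'fire', 'display'] (min_width=18, slack=2)
Line 4: ['compound', 'tower'] (min_width=14, slack=6)
Line 5: ['dinosaur', 'developer'] (min_width=18, slack=2)
Line 6: ['good', 'been', 'problem'] (min_width=17, slack=3)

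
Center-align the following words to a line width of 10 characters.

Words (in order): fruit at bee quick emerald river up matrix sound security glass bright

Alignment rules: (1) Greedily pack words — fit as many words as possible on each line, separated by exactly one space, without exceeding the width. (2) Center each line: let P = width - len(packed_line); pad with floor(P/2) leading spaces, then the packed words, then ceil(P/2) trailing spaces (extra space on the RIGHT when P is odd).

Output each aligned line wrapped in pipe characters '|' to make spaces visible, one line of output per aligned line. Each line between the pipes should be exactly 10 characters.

Line 1: ['fruit', 'at'] (min_width=8, slack=2)
Line 2: ['bee', 'quick'] (min_width=9, slack=1)
Line 3: ['emerald'] (min_width=7, slack=3)
Line 4: ['river', 'up'] (min_width=8, slack=2)
Line 5: ['matrix'] (min_width=6, slack=4)
Line 6: ['sound'] (min_width=5, slack=5)
Line 7: ['security'] (min_width=8, slack=2)
Line 8: ['glass'] (min_width=5, slack=5)
Line 9: ['bright'] (min_width=6, slack=4)

Answer: | fruit at |
|bee quick |
| emerald  |
| river up |
|  matrix  |
|  sound   |
| security |
|  glass   |
|  bright  |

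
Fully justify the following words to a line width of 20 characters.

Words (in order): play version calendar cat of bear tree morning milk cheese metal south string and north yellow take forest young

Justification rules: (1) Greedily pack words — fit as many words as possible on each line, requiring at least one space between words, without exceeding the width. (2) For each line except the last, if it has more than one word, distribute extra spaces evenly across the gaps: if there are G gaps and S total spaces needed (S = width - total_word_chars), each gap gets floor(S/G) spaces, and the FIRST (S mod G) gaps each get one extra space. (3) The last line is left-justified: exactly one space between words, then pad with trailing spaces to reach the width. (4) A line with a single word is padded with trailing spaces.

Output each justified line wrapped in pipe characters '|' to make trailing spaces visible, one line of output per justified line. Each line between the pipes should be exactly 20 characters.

Line 1: ['play', 'version'] (min_width=12, slack=8)
Line 2: ['calendar', 'cat', 'of', 'bear'] (min_width=20, slack=0)
Line 3: ['tree', 'morning', 'milk'] (min_width=17, slack=3)
Line 4: ['cheese', 'metal', 'south'] (min_width=18, slack=2)
Line 5: ['string', 'and', 'north'] (min_width=16, slack=4)
Line 6: ['yellow', 'take', 'forest'] (min_width=18, slack=2)
Line 7: ['young'] (min_width=5, slack=15)

Answer: |play         version|
|calendar cat of bear|
|tree   morning  milk|
|cheese  metal  south|
|string   and   north|
|yellow  take  forest|
|young               |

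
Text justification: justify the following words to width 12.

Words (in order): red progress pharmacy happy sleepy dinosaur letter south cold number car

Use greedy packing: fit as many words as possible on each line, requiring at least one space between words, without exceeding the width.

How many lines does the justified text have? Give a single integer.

Line 1: ['red', 'progress'] (min_width=12, slack=0)
Line 2: ['pharmacy'] (min_width=8, slack=4)
Line 3: ['happy', 'sleepy'] (min_width=12, slack=0)
Line 4: ['dinosaur'] (min_width=8, slack=4)
Line 5: ['letter', 'south'] (min_width=12, slack=0)
Line 6: ['cold', 'number'] (min_width=11, slack=1)
Line 7: ['car'] (min_width=3, slack=9)
Total lines: 7

Answer: 7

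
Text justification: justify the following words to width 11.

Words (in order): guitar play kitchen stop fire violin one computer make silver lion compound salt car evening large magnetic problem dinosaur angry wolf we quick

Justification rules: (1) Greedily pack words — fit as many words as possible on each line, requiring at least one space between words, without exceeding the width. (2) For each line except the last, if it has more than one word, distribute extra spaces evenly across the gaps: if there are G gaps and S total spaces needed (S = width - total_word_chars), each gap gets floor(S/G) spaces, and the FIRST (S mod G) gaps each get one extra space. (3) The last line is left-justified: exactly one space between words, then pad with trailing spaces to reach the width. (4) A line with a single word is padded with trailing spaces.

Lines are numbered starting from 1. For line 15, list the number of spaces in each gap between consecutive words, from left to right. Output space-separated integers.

Line 1: ['guitar', 'play'] (min_width=11, slack=0)
Line 2: ['kitchen'] (min_width=7, slack=4)
Line 3: ['stop', 'fire'] (min_width=9, slack=2)
Line 4: ['violin', 'one'] (min_width=10, slack=1)
Line 5: ['computer'] (min_width=8, slack=3)
Line 6: ['make', 'silver'] (min_width=11, slack=0)
Line 7: ['lion'] (min_width=4, slack=7)
Line 8: ['compound'] (min_width=8, slack=3)
Line 9: ['salt', 'car'] (min_width=8, slack=3)
Line 10: ['evening'] (min_width=7, slack=4)
Line 11: ['large'] (min_width=5, slack=6)
Line 12: ['magnetic'] (min_width=8, slack=3)
Line 13: ['problem'] (min_width=7, slack=4)
Line 14: ['dinosaur'] (min_width=8, slack=3)
Line 15: ['angry', 'wolf'] (min_width=10, slack=1)
Line 16: ['we', 'quick'] (min_width=8, slack=3)

Answer: 2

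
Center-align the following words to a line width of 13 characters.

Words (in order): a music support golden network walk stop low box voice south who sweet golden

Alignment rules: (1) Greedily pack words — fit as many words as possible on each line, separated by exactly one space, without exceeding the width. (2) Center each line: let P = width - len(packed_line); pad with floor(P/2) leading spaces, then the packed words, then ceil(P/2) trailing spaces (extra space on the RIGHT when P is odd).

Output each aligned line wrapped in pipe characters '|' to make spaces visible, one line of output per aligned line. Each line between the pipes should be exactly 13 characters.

Answer: |   a music   |
|   support   |
|   golden    |
|network walk |
|stop low box |
| voice south |
|  who sweet  |
|   golden    |

Derivation:
Line 1: ['a', 'music'] (min_width=7, slack=6)
Line 2: ['support'] (min_width=7, slack=6)
Line 3: ['golden'] (min_width=6, slack=7)
Line 4: ['network', 'walk'] (min_width=12, slack=1)
Line 5: ['stop', 'low', 'box'] (min_width=12, slack=1)
Line 6: ['voice', 'south'] (min_width=11, slack=2)
Line 7: ['who', 'sweet'] (min_width=9, slack=4)
Line 8: ['golden'] (min_width=6, slack=7)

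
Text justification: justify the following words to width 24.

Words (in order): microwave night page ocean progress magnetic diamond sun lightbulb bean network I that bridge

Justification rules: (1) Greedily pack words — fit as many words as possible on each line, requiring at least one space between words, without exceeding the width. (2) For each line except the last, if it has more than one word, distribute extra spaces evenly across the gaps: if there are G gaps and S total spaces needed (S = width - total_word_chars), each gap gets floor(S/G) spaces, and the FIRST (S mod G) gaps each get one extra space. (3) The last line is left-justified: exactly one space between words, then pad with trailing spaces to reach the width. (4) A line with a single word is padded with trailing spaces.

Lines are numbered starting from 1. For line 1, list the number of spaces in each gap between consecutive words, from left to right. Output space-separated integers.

Line 1: ['microwave', 'night', 'page'] (min_width=20, slack=4)
Line 2: ['ocean', 'progress', 'magnetic'] (min_width=23, slack=1)
Line 3: ['diamond', 'sun', 'lightbulb'] (min_width=21, slack=3)
Line 4: ['bean', 'network', 'I', 'that'] (min_width=19, slack=5)
Line 5: ['bridge'] (min_width=6, slack=18)

Answer: 3 3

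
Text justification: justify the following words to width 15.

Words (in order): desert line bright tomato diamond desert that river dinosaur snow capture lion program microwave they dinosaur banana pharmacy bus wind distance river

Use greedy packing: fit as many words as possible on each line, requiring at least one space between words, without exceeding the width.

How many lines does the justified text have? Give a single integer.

Answer: 12

Derivation:
Line 1: ['desert', 'line'] (min_width=11, slack=4)
Line 2: ['bright', 'tomato'] (min_width=13, slack=2)
Line 3: ['diamond', 'desert'] (min_width=14, slack=1)
Line 4: ['that', 'river'] (min_width=10, slack=5)
Line 5: ['dinosaur', 'snow'] (min_width=13, slack=2)
Line 6: ['capture', 'lion'] (min_width=12, slack=3)
Line 7: ['program'] (min_width=7, slack=8)
Line 8: ['microwave', 'they'] (min_width=14, slack=1)
Line 9: ['dinosaur', 'banana'] (min_width=15, slack=0)
Line 10: ['pharmacy', 'bus'] (min_width=12, slack=3)
Line 11: ['wind', 'distance'] (min_width=13, slack=2)
Line 12: ['river'] (min_width=5, slack=10)
Total lines: 12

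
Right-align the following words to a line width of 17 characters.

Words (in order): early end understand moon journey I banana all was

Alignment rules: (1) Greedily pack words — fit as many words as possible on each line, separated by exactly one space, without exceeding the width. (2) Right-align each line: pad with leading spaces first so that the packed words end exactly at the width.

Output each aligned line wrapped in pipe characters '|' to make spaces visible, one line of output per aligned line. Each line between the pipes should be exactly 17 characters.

Line 1: ['early', 'end'] (min_width=9, slack=8)
Line 2: ['understand', 'moon'] (min_width=15, slack=2)
Line 3: ['journey', 'I', 'banana'] (min_width=16, slack=1)
Line 4: ['all', 'was'] (min_width=7, slack=10)

Answer: |        early end|
|  understand moon|
| journey I banana|
|          all was|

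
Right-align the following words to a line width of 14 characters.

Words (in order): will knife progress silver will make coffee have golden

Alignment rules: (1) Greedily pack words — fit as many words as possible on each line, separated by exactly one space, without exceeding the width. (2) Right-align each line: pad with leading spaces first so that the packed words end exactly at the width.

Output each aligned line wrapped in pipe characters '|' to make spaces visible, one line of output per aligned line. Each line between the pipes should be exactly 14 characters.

Answer: |    will knife|
|      progress|
|   silver will|
|   make coffee|
|   have golden|

Derivation:
Line 1: ['will', 'knife'] (min_width=10, slack=4)
Line 2: ['progress'] (min_width=8, slack=6)
Line 3: ['silver', 'will'] (min_width=11, slack=3)
Line 4: ['make', 'coffee'] (min_width=11, slack=3)
Line 5: ['have', 'golden'] (min_width=11, slack=3)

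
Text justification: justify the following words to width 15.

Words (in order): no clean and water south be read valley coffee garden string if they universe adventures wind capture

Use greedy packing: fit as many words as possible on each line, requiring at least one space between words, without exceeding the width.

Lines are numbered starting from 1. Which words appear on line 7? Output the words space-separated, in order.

Line 1: ['no', 'clean', 'and'] (min_width=12, slack=3)
Line 2: ['water', 'south', 'be'] (min_width=14, slack=1)
Line 3: ['read', 'valley'] (min_width=11, slack=4)
Line 4: ['coffee', 'garden'] (min_width=13, slack=2)
Line 5: ['string', 'if', 'they'] (min_width=14, slack=1)
Line 6: ['universe'] (min_width=8, slack=7)
Line 7: ['adventures', 'wind'] (min_width=15, slack=0)
Line 8: ['capture'] (min_width=7, slack=8)

Answer: adventures wind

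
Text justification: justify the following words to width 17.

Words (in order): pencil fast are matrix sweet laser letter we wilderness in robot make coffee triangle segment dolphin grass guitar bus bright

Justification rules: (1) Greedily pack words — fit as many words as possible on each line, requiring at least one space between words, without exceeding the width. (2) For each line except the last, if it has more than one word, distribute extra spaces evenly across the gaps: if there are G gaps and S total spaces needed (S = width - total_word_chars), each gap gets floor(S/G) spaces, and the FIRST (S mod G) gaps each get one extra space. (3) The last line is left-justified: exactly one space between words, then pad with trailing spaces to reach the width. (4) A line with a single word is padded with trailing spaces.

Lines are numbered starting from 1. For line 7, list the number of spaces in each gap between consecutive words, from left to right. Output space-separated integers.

Answer: 5

Derivation:
Line 1: ['pencil', 'fast', 'are'] (min_width=15, slack=2)
Line 2: ['matrix', 'sweet'] (min_width=12, slack=5)
Line 3: ['laser', 'letter', 'we'] (min_width=15, slack=2)
Line 4: ['wilderness', 'in'] (min_width=13, slack=4)
Line 5: ['robot', 'make', 'coffee'] (min_width=17, slack=0)
Line 6: ['triangle', 'segment'] (min_width=16, slack=1)
Line 7: ['dolphin', 'grass'] (min_width=13, slack=4)
Line 8: ['guitar', 'bus', 'bright'] (min_width=17, slack=0)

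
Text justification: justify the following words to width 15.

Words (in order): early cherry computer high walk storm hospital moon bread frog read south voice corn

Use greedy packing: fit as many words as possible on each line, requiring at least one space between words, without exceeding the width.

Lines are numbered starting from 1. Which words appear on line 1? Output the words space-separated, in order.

Answer: early cherry

Derivation:
Line 1: ['early', 'cherry'] (min_width=12, slack=3)
Line 2: ['computer', 'high'] (min_width=13, slack=2)
Line 3: ['walk', 'storm'] (min_width=10, slack=5)
Line 4: ['hospital', 'moon'] (min_width=13, slack=2)
Line 5: ['bread', 'frog', 'read'] (min_width=15, slack=0)
Line 6: ['south', 'voice'] (min_width=11, slack=4)
Line 7: ['corn'] (min_width=4, slack=11)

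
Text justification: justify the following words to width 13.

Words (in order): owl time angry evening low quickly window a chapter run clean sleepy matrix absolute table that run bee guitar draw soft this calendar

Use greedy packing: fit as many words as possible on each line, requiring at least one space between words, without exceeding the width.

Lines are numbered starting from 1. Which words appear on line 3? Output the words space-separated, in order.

Line 1: ['owl', 'time'] (min_width=8, slack=5)
Line 2: ['angry', 'evening'] (min_width=13, slack=0)
Line 3: ['low', 'quickly'] (min_width=11, slack=2)
Line 4: ['window', 'a'] (min_width=8, slack=5)
Line 5: ['chapter', 'run'] (min_width=11, slack=2)
Line 6: ['clean', 'sleepy'] (min_width=12, slack=1)
Line 7: ['matrix'] (min_width=6, slack=7)
Line 8: ['absolute'] (min_width=8, slack=5)
Line 9: ['table', 'that'] (min_width=10, slack=3)
Line 10: ['run', 'bee'] (min_width=7, slack=6)
Line 11: ['guitar', 'draw'] (min_width=11, slack=2)
Line 12: ['soft', 'this'] (min_width=9, slack=4)
Line 13: ['calendar'] (min_width=8, slack=5)

Answer: low quickly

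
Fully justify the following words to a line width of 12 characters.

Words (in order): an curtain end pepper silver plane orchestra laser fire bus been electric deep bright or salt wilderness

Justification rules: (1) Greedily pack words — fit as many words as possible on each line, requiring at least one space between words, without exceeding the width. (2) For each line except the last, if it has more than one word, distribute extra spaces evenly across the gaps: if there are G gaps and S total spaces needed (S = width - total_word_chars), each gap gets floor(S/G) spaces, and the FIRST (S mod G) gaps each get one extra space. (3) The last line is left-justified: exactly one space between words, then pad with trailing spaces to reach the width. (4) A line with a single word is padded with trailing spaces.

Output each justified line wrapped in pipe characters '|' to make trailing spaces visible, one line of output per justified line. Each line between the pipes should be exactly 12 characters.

Line 1: ['an', 'curtain'] (min_width=10, slack=2)
Line 2: ['end', 'pepper'] (min_width=10, slack=2)
Line 3: ['silver', 'plane'] (min_width=12, slack=0)
Line 4: ['orchestra'] (min_width=9, slack=3)
Line 5: ['laser', 'fire'] (min_width=10, slack=2)
Line 6: ['bus', 'been'] (min_width=8, slack=4)
Line 7: ['electric'] (min_width=8, slack=4)
Line 8: ['deep', 'bright'] (min_width=11, slack=1)
Line 9: ['or', 'salt'] (min_width=7, slack=5)
Line 10: ['wilderness'] (min_width=10, slack=2)

Answer: |an   curtain|
|end   pepper|
|silver plane|
|orchestra   |
|laser   fire|
|bus     been|
|electric    |
|deep  bright|
|or      salt|
|wilderness  |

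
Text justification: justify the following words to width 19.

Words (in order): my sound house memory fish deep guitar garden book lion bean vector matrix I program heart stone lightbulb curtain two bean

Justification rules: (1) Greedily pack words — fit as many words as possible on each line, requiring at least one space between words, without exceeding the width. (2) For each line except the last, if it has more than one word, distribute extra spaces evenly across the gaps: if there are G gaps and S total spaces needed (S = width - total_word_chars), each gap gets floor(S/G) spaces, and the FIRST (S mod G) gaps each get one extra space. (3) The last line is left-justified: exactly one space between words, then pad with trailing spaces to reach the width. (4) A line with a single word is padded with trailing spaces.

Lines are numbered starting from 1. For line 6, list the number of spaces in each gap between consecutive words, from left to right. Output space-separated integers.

Answer: 9

Derivation:
Line 1: ['my', 'sound', 'house'] (min_width=14, slack=5)
Line 2: ['memory', 'fish', 'deep'] (min_width=16, slack=3)
Line 3: ['guitar', 'garden', 'book'] (min_width=18, slack=1)
Line 4: ['lion', 'bean', 'vector'] (min_width=16, slack=3)
Line 5: ['matrix', 'I', 'program'] (min_width=16, slack=3)
Line 6: ['heart', 'stone'] (min_width=11, slack=8)
Line 7: ['lightbulb', 'curtain'] (min_width=17, slack=2)
Line 8: ['two', 'bean'] (min_width=8, slack=11)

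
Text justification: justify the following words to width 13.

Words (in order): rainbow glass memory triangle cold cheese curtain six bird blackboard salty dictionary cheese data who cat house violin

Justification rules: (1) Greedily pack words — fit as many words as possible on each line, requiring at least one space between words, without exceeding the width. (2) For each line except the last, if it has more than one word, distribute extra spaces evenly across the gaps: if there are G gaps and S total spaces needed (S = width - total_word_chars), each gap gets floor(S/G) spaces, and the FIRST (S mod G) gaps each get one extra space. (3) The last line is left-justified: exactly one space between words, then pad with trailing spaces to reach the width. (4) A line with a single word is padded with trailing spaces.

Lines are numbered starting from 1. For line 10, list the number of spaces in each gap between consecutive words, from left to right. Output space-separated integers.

Line 1: ['rainbow', 'glass'] (min_width=13, slack=0)
Line 2: ['memory'] (min_width=6, slack=7)
Line 3: ['triangle', 'cold'] (min_width=13, slack=0)
Line 4: ['cheese'] (min_width=6, slack=7)
Line 5: ['curtain', 'six'] (min_width=11, slack=2)
Line 6: ['bird'] (min_width=4, slack=9)
Line 7: ['blackboard'] (min_width=10, slack=3)
Line 8: ['salty'] (min_width=5, slack=8)
Line 9: ['dictionary'] (min_width=10, slack=3)
Line 10: ['cheese', 'data'] (min_width=11, slack=2)
Line 11: ['who', 'cat', 'house'] (min_width=13, slack=0)
Line 12: ['violin'] (min_width=6, slack=7)

Answer: 3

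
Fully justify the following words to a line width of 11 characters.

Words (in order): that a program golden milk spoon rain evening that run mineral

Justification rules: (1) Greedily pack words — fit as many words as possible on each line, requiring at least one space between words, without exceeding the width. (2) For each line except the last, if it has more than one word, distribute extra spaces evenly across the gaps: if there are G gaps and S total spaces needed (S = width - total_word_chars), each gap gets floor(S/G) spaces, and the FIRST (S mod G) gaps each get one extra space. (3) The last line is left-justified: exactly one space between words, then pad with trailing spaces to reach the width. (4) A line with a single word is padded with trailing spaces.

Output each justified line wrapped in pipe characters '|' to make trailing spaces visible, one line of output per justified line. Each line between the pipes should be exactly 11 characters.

Line 1: ['that', 'a'] (min_width=6, slack=5)
Line 2: ['program'] (min_width=7, slack=4)
Line 3: ['golden', 'milk'] (min_width=11, slack=0)
Line 4: ['spoon', 'rain'] (min_width=10, slack=1)
Line 5: ['evening'] (min_width=7, slack=4)
Line 6: ['that', 'run'] (min_width=8, slack=3)
Line 7: ['mineral'] (min_width=7, slack=4)

Answer: |that      a|
|program    |
|golden milk|
|spoon  rain|
|evening    |
|that    run|
|mineral    |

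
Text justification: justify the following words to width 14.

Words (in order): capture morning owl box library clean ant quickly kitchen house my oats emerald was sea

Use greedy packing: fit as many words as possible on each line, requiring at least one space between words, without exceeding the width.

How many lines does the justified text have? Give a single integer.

Answer: 9

Derivation:
Line 1: ['capture'] (min_width=7, slack=7)
Line 2: ['morning', 'owl'] (min_width=11, slack=3)
Line 3: ['box', 'library'] (min_width=11, slack=3)
Line 4: ['clean', 'ant'] (min_width=9, slack=5)
Line 5: ['quickly'] (min_width=7, slack=7)
Line 6: ['kitchen', 'house'] (min_width=13, slack=1)
Line 7: ['my', 'oats'] (min_width=7, slack=7)
Line 8: ['emerald', 'was'] (min_width=11, slack=3)
Line 9: ['sea'] (min_width=3, slack=11)
Total lines: 9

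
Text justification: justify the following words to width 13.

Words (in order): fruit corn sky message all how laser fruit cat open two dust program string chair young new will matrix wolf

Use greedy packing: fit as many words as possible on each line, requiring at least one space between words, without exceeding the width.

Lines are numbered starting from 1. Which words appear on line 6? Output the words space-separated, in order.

Answer: program

Derivation:
Line 1: ['fruit', 'corn'] (min_width=10, slack=3)
Line 2: ['sky', 'message'] (min_width=11, slack=2)
Line 3: ['all', 'how', 'laser'] (min_width=13, slack=0)
Line 4: ['fruit', 'cat'] (min_width=9, slack=4)
Line 5: ['open', 'two', 'dust'] (min_width=13, slack=0)
Line 6: ['program'] (min_width=7, slack=6)
Line 7: ['string', 'chair'] (min_width=12, slack=1)
Line 8: ['young', 'new'] (min_width=9, slack=4)
Line 9: ['will', 'matrix'] (min_width=11, slack=2)
Line 10: ['wolf'] (min_width=4, slack=9)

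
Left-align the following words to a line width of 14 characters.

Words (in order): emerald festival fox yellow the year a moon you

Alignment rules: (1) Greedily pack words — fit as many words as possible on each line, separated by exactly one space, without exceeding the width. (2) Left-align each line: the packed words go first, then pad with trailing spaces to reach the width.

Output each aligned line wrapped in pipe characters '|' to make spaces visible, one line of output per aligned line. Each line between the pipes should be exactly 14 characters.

Line 1: ['emerald'] (min_width=7, slack=7)
Line 2: ['festival', 'fox'] (min_width=12, slack=2)
Line 3: ['yellow', 'the'] (min_width=10, slack=4)
Line 4: ['year', 'a', 'moon'] (min_width=11, slack=3)
Line 5: ['you'] (min_width=3, slack=11)

Answer: |emerald       |
|festival fox  |
|yellow the    |
|year a moon   |
|you           |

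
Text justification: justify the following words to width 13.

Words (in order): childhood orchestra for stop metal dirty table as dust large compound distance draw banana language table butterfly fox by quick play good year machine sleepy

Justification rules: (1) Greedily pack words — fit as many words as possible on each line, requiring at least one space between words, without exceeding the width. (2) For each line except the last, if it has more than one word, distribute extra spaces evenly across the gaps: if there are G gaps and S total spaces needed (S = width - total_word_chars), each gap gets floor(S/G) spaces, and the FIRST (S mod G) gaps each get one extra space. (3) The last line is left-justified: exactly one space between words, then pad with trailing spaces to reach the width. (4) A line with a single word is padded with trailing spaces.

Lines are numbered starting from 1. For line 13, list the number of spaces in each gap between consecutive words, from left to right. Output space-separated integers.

Answer: 5

Derivation:
Line 1: ['childhood'] (min_width=9, slack=4)
Line 2: ['orchestra', 'for'] (min_width=13, slack=0)
Line 3: ['stop', 'metal'] (min_width=10, slack=3)
Line 4: ['dirty', 'table'] (min_width=11, slack=2)
Line 5: ['as', 'dust', 'large'] (min_width=13, slack=0)
Line 6: ['compound'] (min_width=8, slack=5)
Line 7: ['distance', 'draw'] (min_width=13, slack=0)
Line 8: ['banana'] (min_width=6, slack=7)
Line 9: ['language'] (min_width=8, slack=5)
Line 10: ['table'] (min_width=5, slack=8)
Line 11: ['butterfly', 'fox'] (min_width=13, slack=0)
Line 12: ['by', 'quick', 'play'] (min_width=13, slack=0)
Line 13: ['good', 'year'] (min_width=9, slack=4)
Line 14: ['machine'] (min_width=7, slack=6)
Line 15: ['sleepy'] (min_width=6, slack=7)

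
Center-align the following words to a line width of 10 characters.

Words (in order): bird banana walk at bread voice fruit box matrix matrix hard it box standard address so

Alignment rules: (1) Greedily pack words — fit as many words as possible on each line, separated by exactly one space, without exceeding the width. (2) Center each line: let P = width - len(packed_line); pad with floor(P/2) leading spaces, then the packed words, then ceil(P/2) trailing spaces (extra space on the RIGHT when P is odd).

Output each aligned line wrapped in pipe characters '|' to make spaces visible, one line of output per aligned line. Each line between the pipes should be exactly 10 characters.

Answer: |   bird   |
|  banana  |
| walk at  |
|  bread   |
|  voice   |
|fruit box |
|  matrix  |
|  matrix  |
| hard it  |
|   box    |
| standard |
|address so|

Derivation:
Line 1: ['bird'] (min_width=4, slack=6)
Line 2: ['banana'] (min_width=6, slack=4)
Line 3: ['walk', 'at'] (min_width=7, slack=3)
Line 4: ['bread'] (min_width=5, slack=5)
Line 5: ['voice'] (min_width=5, slack=5)
Line 6: ['fruit', 'box'] (min_width=9, slack=1)
Line 7: ['matrix'] (min_width=6, slack=4)
Line 8: ['matrix'] (min_width=6, slack=4)
Line 9: ['hard', 'it'] (min_width=7, slack=3)
Line 10: ['box'] (min_width=3, slack=7)
Line 11: ['standard'] (min_width=8, slack=2)
Line 12: ['address', 'so'] (min_width=10, slack=0)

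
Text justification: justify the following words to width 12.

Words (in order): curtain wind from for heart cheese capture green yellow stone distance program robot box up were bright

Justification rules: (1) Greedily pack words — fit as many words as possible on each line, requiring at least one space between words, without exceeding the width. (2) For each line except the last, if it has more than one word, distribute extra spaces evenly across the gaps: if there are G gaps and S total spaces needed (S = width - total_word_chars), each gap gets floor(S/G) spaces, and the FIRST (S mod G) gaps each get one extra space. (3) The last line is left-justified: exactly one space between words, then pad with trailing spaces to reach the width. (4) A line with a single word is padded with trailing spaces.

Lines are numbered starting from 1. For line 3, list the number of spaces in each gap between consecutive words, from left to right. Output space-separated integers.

Answer: 1

Derivation:
Line 1: ['curtain', 'wind'] (min_width=12, slack=0)
Line 2: ['from', 'for'] (min_width=8, slack=4)
Line 3: ['heart', 'cheese'] (min_width=12, slack=0)
Line 4: ['capture'] (min_width=7, slack=5)
Line 5: ['green', 'yellow'] (min_width=12, slack=0)
Line 6: ['stone'] (min_width=5, slack=7)
Line 7: ['distance'] (min_width=8, slack=4)
Line 8: ['program'] (min_width=7, slack=5)
Line 9: ['robot', 'box', 'up'] (min_width=12, slack=0)
Line 10: ['were', 'bright'] (min_width=11, slack=1)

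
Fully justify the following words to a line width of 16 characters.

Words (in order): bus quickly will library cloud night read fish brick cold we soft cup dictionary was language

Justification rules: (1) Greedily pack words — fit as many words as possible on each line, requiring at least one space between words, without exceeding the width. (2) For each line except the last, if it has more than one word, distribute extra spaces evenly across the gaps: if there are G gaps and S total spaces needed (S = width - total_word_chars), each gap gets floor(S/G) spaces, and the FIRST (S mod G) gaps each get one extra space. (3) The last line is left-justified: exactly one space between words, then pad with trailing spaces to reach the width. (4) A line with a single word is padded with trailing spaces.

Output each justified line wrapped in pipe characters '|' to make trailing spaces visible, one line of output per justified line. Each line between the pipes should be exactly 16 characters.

Line 1: ['bus', 'quickly', 'will'] (min_width=16, slack=0)
Line 2: ['library', 'cloud'] (min_width=13, slack=3)
Line 3: ['night', 'read', 'fish'] (min_width=15, slack=1)
Line 4: ['brick', 'cold', 'we'] (min_width=13, slack=3)
Line 5: ['soft', 'cup'] (min_width=8, slack=8)
Line 6: ['dictionary', 'was'] (min_width=14, slack=2)
Line 7: ['language'] (min_width=8, slack=8)

Answer: |bus quickly will|
|library    cloud|
|night  read fish|
|brick   cold  we|
|soft         cup|
|dictionary   was|
|language        |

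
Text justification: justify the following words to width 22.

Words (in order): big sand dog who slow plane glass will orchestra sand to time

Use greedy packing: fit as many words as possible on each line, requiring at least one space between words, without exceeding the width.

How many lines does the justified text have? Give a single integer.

Line 1: ['big', 'sand', 'dog', 'who', 'slow'] (min_width=21, slack=1)
Line 2: ['plane', 'glass', 'will'] (min_width=16, slack=6)
Line 3: ['orchestra', 'sand', 'to', 'time'] (min_width=22, slack=0)
Total lines: 3

Answer: 3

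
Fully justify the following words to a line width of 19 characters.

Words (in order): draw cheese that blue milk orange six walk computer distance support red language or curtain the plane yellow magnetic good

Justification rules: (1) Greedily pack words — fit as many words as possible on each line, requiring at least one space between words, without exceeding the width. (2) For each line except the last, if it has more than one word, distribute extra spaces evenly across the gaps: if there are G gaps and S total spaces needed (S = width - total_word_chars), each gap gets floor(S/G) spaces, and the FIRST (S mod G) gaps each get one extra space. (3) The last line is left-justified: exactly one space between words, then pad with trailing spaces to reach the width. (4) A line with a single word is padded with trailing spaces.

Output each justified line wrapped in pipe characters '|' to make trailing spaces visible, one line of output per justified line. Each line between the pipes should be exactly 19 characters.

Line 1: ['draw', 'cheese', 'that'] (min_width=16, slack=3)
Line 2: ['blue', 'milk', 'orange'] (min_width=16, slack=3)
Line 3: ['six', 'walk', 'computer'] (min_width=17, slack=2)
Line 4: ['distance', 'support'] (min_width=16, slack=3)
Line 5: ['red', 'language', 'or'] (min_width=15, slack=4)
Line 6: ['curtain', 'the', 'plane'] (min_width=17, slack=2)
Line 7: ['yellow', 'magnetic'] (min_width=15, slack=4)
Line 8: ['good'] (min_width=4, slack=15)

Answer: |draw   cheese  that|
|blue   milk  orange|
|six  walk  computer|
|distance    support|
|red   language   or|
|curtain  the  plane|
|yellow     magnetic|
|good               |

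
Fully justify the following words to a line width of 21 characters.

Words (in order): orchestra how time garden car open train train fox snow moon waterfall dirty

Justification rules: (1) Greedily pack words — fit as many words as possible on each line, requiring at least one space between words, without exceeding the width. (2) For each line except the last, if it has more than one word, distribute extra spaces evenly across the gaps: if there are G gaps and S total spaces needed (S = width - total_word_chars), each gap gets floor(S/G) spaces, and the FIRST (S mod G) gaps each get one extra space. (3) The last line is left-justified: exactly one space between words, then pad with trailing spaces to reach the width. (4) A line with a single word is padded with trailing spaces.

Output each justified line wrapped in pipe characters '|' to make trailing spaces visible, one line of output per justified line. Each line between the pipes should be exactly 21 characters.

Line 1: ['orchestra', 'how', 'time'] (min_width=18, slack=3)
Line 2: ['garden', 'car', 'open', 'train'] (min_width=21, slack=0)
Line 3: ['train', 'fox', 'snow', 'moon'] (min_width=19, slack=2)
Line 4: ['waterfall', 'dirty'] (min_width=15, slack=6)

Answer: |orchestra   how  time|
|garden car open train|
|train  fox  snow moon|
|waterfall dirty      |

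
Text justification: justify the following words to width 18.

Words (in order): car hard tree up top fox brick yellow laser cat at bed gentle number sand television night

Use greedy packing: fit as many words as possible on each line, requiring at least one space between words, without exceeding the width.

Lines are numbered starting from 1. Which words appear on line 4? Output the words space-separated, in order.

Answer: at bed gentle

Derivation:
Line 1: ['car', 'hard', 'tree', 'up'] (min_width=16, slack=2)
Line 2: ['top', 'fox', 'brick'] (min_width=13, slack=5)
Line 3: ['yellow', 'laser', 'cat'] (min_width=16, slack=2)
Line 4: ['at', 'bed', 'gentle'] (min_width=13, slack=5)
Line 5: ['number', 'sand'] (min_width=11, slack=7)
Line 6: ['television', 'night'] (min_width=16, slack=2)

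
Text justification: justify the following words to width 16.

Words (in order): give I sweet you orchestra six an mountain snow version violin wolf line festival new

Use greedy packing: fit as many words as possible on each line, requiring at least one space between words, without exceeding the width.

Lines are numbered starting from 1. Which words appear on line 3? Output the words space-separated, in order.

Line 1: ['give', 'I', 'sweet', 'you'] (min_width=16, slack=0)
Line 2: ['orchestra', 'six', 'an'] (min_width=16, slack=0)
Line 3: ['mountain', 'snow'] (min_width=13, slack=3)
Line 4: ['version', 'violin'] (min_width=14, slack=2)
Line 5: ['wolf', 'line'] (min_width=9, slack=7)
Line 6: ['festival', 'new'] (min_width=12, slack=4)

Answer: mountain snow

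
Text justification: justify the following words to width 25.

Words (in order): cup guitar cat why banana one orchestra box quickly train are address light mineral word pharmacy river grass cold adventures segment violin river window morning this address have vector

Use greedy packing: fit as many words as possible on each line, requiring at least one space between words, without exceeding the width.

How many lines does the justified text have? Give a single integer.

Line 1: ['cup', 'guitar', 'cat', 'why', 'banana'] (min_width=25, slack=0)
Line 2: ['one', 'orchestra', 'box', 'quickly'] (min_width=25, slack=0)
Line 3: ['train', 'are', 'address', 'light'] (min_width=23, slack=2)
Line 4: ['mineral', 'word', 'pharmacy'] (min_width=21, slack=4)
Line 5: ['river', 'grass', 'cold'] (min_width=16, slack=9)
Line 6: ['adventures', 'segment', 'violin'] (min_width=25, slack=0)
Line 7: ['river', 'window', 'morning', 'this'] (min_width=25, slack=0)
Line 8: ['address', 'have', 'vector'] (min_width=19, slack=6)
Total lines: 8

Answer: 8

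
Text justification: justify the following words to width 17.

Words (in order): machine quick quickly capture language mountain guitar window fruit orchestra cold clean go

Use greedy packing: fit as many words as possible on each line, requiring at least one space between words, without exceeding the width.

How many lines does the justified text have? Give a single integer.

Answer: 6

Derivation:
Line 1: ['machine', 'quick'] (min_width=13, slack=4)
Line 2: ['quickly', 'capture'] (min_width=15, slack=2)
Line 3: ['language', 'mountain'] (min_width=17, slack=0)
Line 4: ['guitar', 'window'] (min_width=13, slack=4)
Line 5: ['fruit', 'orchestra'] (min_width=15, slack=2)
Line 6: ['cold', 'clean', 'go'] (min_width=13, slack=4)
Total lines: 6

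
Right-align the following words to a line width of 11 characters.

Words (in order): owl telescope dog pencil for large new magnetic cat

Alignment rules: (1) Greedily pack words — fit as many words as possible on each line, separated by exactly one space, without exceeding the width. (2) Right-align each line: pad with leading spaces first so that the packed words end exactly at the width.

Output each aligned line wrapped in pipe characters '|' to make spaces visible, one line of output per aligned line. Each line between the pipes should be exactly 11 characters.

Line 1: ['owl'] (min_width=3, slack=8)
Line 2: ['telescope'] (min_width=9, slack=2)
Line 3: ['dog', 'pencil'] (min_width=10, slack=1)
Line 4: ['for', 'large'] (min_width=9, slack=2)
Line 5: ['new'] (min_width=3, slack=8)
Line 6: ['magnetic'] (min_width=8, slack=3)
Line 7: ['cat'] (min_width=3, slack=8)

Answer: |        owl|
|  telescope|
| dog pencil|
|  for large|
|        new|
|   magnetic|
|        cat|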